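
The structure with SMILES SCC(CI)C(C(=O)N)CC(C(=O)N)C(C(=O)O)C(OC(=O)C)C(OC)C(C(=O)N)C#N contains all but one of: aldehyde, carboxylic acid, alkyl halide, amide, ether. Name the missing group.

aldehyde

amide: present (CH(CONH2) — pendant –CONH2: carbonyl C bonded to C and N → amide).
ether: present (CH(OCH3) — pendant –OCH3: C–O–C with sp³ C, no adjacent C=O → ether).
alkyl halide: present (CH(CH2I) — pendant –CH2X: halogen on sp³ carbon → alkyl halide).
carboxylic acid: present (CH(COOH) — pendant –COOH: carbonyl C bonded to C and –OH → carboxylic acid).
aldehyde: absent. In CH(COOH), the carbonyl carbon bears –OH, not –H, so it is a carboxylic acid.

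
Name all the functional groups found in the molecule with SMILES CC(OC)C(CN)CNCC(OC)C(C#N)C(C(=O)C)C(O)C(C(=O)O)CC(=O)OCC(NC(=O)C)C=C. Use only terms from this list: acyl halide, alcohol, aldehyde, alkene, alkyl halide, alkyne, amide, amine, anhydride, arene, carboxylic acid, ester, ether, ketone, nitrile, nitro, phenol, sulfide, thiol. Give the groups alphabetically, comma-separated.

alcohol, alkene, amide, amine, carboxylic acid, ester, ether, ketone, nitrile

Reading the structure from left to right:
  CH(OCH3): pendant –OCH3: C–O–C with sp³ C, no adjacent C=O → ether.
  CH(CH2NH2): pendant –CH2NH2: N on sp³ C, no adjacent C=O → amine.
  CH2NHCH2: C–N–C with sp³ carbons and no adjacent C=O → amine (secondary).
  CH(OCH3): pendant –OCH3: C–O–C with sp³ C, no adjacent C=O → ether.
  CH(CN): pendant –C≡N: nitrile.
  CH(COCH3): pendant –COCH3: carbonyl C bonded to two carbons → ketone.
  CH(OH): –OH on an sp³ carbon → alcohol (secondary).
  CH(COOH): pendant –COOH: carbonyl C bonded to C and –OH → carboxylic acid.
  CH2COOCH2: –C(=O)–O–C with C on the carbonyl side → ester.
  CH(NHCOCH3): pendant –NHC(=O)CH3: N bonded to a carbonyl → amide (not amine).
  CH=CH2: C=C double bond → alkene.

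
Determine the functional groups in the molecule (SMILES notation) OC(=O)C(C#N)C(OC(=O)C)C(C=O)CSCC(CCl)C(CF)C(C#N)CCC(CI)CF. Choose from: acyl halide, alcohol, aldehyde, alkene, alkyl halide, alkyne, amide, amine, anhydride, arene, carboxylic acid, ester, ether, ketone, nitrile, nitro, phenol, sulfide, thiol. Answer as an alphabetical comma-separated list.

–COOH: carbonyl C bonded to –OH and C → carboxylic acid (the –OH is not a separate alcohol).
pendant –C≡N: nitrile.
pendant –OC(=O)CH3: an acyloxy group → ester.
pendant –CHO: carbonyl C bonded to C and H → aldehyde.
C–S–C linkage → sulfide (thioether).
pendant –CH2X: halogen on sp³ carbon → alkyl halide.
pendant –CH2X: halogen on sp³ carbon → alkyl halide.
pendant –C≡N: nitrile.
pendant –CH2X: halogen on sp³ carbon → alkyl halide.
halogen on an sp³ carbon → alkyl halide.

aldehyde, alkyl halide, carboxylic acid, ester, nitrile, sulfide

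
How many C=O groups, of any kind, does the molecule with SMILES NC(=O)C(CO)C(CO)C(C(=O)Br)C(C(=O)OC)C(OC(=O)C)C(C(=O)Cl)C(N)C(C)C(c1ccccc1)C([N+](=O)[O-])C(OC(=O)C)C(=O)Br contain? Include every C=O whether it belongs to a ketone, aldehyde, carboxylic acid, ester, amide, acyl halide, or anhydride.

7

H2NCO: amide, 1 C=O (running total 1).
CH(COBr): acyl halide, 1 C=O (running total 2).
CH(COOCH3): ester, 1 C=O (running total 3).
CH(OCOCH3): ester, 1 C=O (running total 4).
CH(COCl): acyl halide, 1 C=O (running total 5).
CH(OCOCH3): ester, 1 C=O (running total 6).
COBr: acyl halide, 1 C=O (running total 7).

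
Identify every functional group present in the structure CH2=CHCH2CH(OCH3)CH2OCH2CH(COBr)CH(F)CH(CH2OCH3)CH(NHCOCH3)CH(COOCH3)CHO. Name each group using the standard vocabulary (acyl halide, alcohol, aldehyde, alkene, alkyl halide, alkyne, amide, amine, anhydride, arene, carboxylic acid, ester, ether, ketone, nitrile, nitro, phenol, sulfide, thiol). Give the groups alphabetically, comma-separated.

acyl halide, aldehyde, alkene, alkyl halide, amide, ester, ether

Taking each segment in turn:
  CH2=CH: C=C double bond → alkene.
  CH(OCH3): pendant –OCH3: C–O–C with sp³ C, no adjacent C=O → ether.
  CH2OCH2: C–O–C with sp³ carbons on both sides and no adjacent C=O → ether.
  CH(COBr): pendant –C(=O)X: carbonyl C bonded to C and halogen → acyl halide.
  CH(F): halogen on an sp³ carbon → alkyl halide.
  CH(CH2OCH3): pendant –CH2OCH3: C–O–C linkage → ether.
  CH(NHCOCH3): pendant –NHC(=O)CH3: N bonded to a carbonyl → amide (not amine).
  CH(COOCH3): pendant –COOCH3: carbonyl C bonded to C and –OCH3 → ester.
  CHO: terminal –CHO: carbonyl C bonded to H and C → aldehyde.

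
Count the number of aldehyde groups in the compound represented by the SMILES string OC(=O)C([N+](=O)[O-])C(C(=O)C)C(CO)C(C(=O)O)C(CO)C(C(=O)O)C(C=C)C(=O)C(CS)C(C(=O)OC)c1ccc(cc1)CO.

0

–COOH: carbonyl C bonded to –OH and C → carboxylic acid (the –OH is not a separate alcohol).
–NO2 on an sp³ carbon → nitro (the N=O is not a carbonyl).
pendant –COCH3: carbonyl C bonded to two carbons → ketone.
pendant –CH2OH on an sp³ backbone C → alcohol.
pendant –COOH: carbonyl C bonded to C and –OH → carboxylic acid.
pendant –CH2OH on an sp³ backbone C → alcohol.
pendant –COOH: carbonyl C bonded to C and –OH → carboxylic acid.
pendant –CH=CH2: C=C double bond → alkene.
–C(=O)– with carbon on both sides → ketone.
pendant –CH2SH → thiol.
pendant –COOCH3: carbonyl C bonded to C and –OCH3 → ester.
para-disubstituted benzene ring → arene.
–OH on an sp³ carbon → alcohol.
No segment is a aldehyde: HOOC is carboxylic acid, not aldehyde; CH(COCH3) is ketone, not aldehyde; CH(COOH) is carboxylic acid, not aldehyde. → 0.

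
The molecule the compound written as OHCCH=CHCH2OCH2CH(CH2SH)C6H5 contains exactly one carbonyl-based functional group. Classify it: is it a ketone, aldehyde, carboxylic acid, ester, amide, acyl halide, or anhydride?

The carbonyl is in the OHC segment: terminal –CHO: carbonyl C bonded to H and C → aldehyde.

aldehyde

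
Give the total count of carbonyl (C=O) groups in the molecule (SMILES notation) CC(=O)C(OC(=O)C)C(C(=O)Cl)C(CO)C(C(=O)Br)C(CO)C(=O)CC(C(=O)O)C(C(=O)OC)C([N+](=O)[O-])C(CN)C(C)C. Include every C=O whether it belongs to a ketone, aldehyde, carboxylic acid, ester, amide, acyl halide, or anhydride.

CO: ketone, 1 C=O (running total 1).
CH(OCOCH3): ester, 1 C=O (running total 2).
CH(COCl): acyl halide, 1 C=O (running total 3).
CH(COBr): acyl halide, 1 C=O (running total 4).
CO: ketone, 1 C=O (running total 5).
CH(COOH): carboxylic acid, 1 C=O (running total 6).
CH(COOCH3): ester, 1 C=O (running total 7).

7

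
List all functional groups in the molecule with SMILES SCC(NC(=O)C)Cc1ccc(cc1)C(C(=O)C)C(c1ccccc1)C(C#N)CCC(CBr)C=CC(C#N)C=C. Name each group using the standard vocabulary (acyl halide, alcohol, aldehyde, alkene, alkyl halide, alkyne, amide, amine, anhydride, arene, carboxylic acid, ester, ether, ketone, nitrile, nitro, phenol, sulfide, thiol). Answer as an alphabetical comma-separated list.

Taking each segment in turn:
  HSCH2: –SH on an sp³ carbon → thiol.
  CH(NHCOCH3): pendant –NHC(=O)CH3: N bonded to a carbonyl → amide (not amine).
  C6H4: para-disubstituted benzene ring → arene.
  CH(COCH3): pendant –COCH3: carbonyl C bonded to two carbons → ketone.
  CH(C6H5): pendant –C6H5: benzene ring → arene.
  CH(CN): pendant –C≡N: nitrile.
  CH(CH2Br): pendant –CH2X: halogen on sp³ carbon → alkyl halide.
  CH=CH: C=C double bond → alkene.
  CH(CN): pendant –C≡N: nitrile.
  CH=CH2: C=C double bond → alkene.

alkene, alkyl halide, amide, arene, ketone, nitrile, thiol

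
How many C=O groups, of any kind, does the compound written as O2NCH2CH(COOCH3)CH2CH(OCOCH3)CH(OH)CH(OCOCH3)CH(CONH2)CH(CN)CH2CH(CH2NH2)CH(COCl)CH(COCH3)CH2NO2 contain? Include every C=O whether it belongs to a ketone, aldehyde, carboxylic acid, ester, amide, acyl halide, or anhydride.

CH(COOCH3): ester, 1 C=O (running total 1).
CH(OCOCH3): ester, 1 C=O (running total 2).
CH(OCOCH3): ester, 1 C=O (running total 3).
CH(CONH2): amide, 1 C=O (running total 4).
CH(COCl): acyl halide, 1 C=O (running total 5).
CH(COCH3): ketone, 1 C=O (running total 6).

6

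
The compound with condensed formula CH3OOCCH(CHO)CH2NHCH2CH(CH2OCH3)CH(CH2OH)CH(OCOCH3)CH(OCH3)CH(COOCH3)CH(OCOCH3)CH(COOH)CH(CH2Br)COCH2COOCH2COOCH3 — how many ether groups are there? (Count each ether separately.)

CH3O–C(=O)–: carbonyl C bonded to C and to –OCH3 → ester (not ketone + ether).
pendant –CHO: carbonyl C bonded to C and H → aldehyde.
C–N–C with sp³ carbons and no adjacent C=O → amine (secondary).
pendant –CH2OCH3: C–O–C linkage → ether.
pendant –CH2OH on an sp³ backbone C → alcohol.
pendant –OC(=O)CH3: an acyloxy group → ester.
pendant –OCH3: C–O–C with sp³ C, no adjacent C=O → ether.
pendant –COOCH3: carbonyl C bonded to C and –OCH3 → ester.
pendant –OC(=O)CH3: an acyloxy group → ester.
pendant –COOH: carbonyl C bonded to C and –OH → carboxylic acid.
pendant –CH2X: halogen on sp³ carbon → alkyl halide.
–C(=O)– with carbon on both sides → ketone.
–C(=O)–O–C with C on the carbonyl side → ester.
–C(=O)OCH3: carbonyl C bonded to C and to –OCH3 → ester (not ketone + ether).
Ether appears at: CH(CH2OCH3), CH(OCH3) → 2.

2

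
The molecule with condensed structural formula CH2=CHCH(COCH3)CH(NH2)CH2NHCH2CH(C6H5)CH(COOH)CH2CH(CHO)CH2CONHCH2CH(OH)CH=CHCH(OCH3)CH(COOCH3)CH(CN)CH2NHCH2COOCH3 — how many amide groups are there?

1

Taking each segment in turn:
  CH2=CH: C=C double bond → alkene.
  CH(COCH3): pendant –COCH3: carbonyl C bonded to two carbons → ketone.
  CH(NH2): –NH2 on an sp³ carbon with no adjacent C=O → amine.
  CH2NHCH2: C–N–C with sp³ carbons and no adjacent C=O → amine (secondary).
  CH(C6H5): pendant –C6H5: benzene ring → arene.
  CH(COOH): pendant –COOH: carbonyl C bonded to C and –OH → carboxylic acid.
  CH(CHO): pendant –CHO: carbonyl C bonded to C and H → aldehyde.
  CH2CONHCH2: –C(=O)–N– linkage → amide (the N is not an amine).
  CH(OH): –OH on an sp³ carbon → alcohol (secondary).
  CH=CH: C=C double bond → alkene.
  CH(OCH3): pendant –OCH3: C–O–C with sp³ C, no adjacent C=O → ether.
  CH(COOCH3): pendant –COOCH3: carbonyl C bonded to C and –OCH3 → ester.
  CH(CN): pendant –C≡N: nitrile.
  CH2NHCH2: C–N–C with sp³ carbons and no adjacent C=O → amine (secondary).
  COOCH3: –C(=O)OCH3: carbonyl C bonded to C and to –OCH3 → ester (not ketone + ether).
Amide appears at: CH2CONHCH2 → 1.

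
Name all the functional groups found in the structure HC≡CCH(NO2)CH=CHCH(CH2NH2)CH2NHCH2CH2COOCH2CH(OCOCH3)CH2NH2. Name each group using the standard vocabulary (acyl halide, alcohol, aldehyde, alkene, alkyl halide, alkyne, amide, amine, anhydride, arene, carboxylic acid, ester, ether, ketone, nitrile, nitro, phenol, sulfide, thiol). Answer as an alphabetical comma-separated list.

alkene, alkyne, amine, ester, nitro

Reading the structure from left to right:
  HC≡C: C≡C triple bond → alkyne.
  CH(NO2): –NO2 on an sp³ carbon → nitro (the N=O is not a carbonyl).
  CH=CH: C=C double bond → alkene.
  CH(CH2NH2): pendant –CH2NH2: N on sp³ C, no adjacent C=O → amine.
  CH2NHCH2: C–N–C with sp³ carbons and no adjacent C=O → amine (secondary).
  CH2COOCH2: –C(=O)–O–C with C on the carbonyl side → ester.
  CH(OCOCH3): pendant –OC(=O)CH3: an acyloxy group → ester.
  CH2NH2: –NH2 on an sp³ carbon with no adjacent C=O → amine.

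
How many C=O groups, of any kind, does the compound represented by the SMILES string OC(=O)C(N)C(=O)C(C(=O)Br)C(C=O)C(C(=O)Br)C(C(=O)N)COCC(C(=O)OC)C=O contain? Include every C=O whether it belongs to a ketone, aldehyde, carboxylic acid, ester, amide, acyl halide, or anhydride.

8

HOOC: carboxylic acid, 1 C=O (running total 1).
CO: ketone, 1 C=O (running total 2).
CH(COBr): acyl halide, 1 C=O (running total 3).
CH(CHO): aldehyde, 1 C=O (running total 4).
CH(COBr): acyl halide, 1 C=O (running total 5).
CH(CONH2): amide, 1 C=O (running total 6).
CH(COOCH3): ester, 1 C=O (running total 7).
CHO: aldehyde, 1 C=O (running total 8).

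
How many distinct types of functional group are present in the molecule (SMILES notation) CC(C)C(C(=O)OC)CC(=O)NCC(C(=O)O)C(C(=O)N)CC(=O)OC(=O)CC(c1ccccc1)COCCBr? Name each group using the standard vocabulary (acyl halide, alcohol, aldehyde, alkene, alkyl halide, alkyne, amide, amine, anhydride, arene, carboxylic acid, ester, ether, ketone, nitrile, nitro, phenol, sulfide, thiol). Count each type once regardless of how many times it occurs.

pendant –COOCH3: carbonyl C bonded to C and –OCH3 → ester.
–C(=O)–N– linkage → amide (the N is not an amine).
pendant –COOH: carbonyl C bonded to C and –OH → carboxylic acid.
pendant –CONH2: carbonyl C bonded to C and N → amide.
two acyl groups sharing one oxygen, –C(=O)–O–C(=O)– → anhydride.
pendant –C6H5: benzene ring → arene.
C–O–C with sp³ carbons on both sides and no adjacent C=O → ether.
halogen on an sp³ carbon → alkyl halide.
Distinct types present: alkyl halide, amide, anhydride, arene, carboxylic acid, ester, ether.

7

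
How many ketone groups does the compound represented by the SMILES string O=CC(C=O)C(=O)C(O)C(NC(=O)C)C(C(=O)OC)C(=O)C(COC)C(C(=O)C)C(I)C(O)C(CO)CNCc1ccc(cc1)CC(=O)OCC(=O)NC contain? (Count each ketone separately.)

3

Taking each segment in turn:
  OHC: terminal –CHO: carbonyl C bonded to H and C → aldehyde.
  CH(CHO): pendant –CHO: carbonyl C bonded to C and H → aldehyde.
  CO: –C(=O)– with carbon on both sides → ketone.
  CH(OH): –OH on an sp³ carbon → alcohol (secondary).
  CH(NHCOCH3): pendant –NHC(=O)CH3: N bonded to a carbonyl → amide (not amine).
  CH(COOCH3): pendant –COOCH3: carbonyl C bonded to C and –OCH3 → ester.
  CO: –C(=O)– with carbon on both sides → ketone.
  CH(CH2OCH3): pendant –CH2OCH3: C–O–C linkage → ether.
  CH(COCH3): pendant –COCH3: carbonyl C bonded to two carbons → ketone.
  CH(I): halogen on an sp³ carbon → alkyl halide.
  CH(OH): –OH on an sp³ carbon → alcohol (secondary).
  CH(CH2OH): pendant –CH2OH on an sp³ backbone C → alcohol.
  CH2NHCH2: C–N–C with sp³ carbons and no adjacent C=O → amine (secondary).
  C6H4: para-disubstituted benzene ring → arene.
  CH2COOCH2: –C(=O)–O–C with C on the carbonyl side → ester.
  CONHCH3: –C(=O)NHCH3: carbonyl C bonded to C and to N → amide (the N is not an amine).
Ketone appears at: CO, CO, CH(COCH3) → 3.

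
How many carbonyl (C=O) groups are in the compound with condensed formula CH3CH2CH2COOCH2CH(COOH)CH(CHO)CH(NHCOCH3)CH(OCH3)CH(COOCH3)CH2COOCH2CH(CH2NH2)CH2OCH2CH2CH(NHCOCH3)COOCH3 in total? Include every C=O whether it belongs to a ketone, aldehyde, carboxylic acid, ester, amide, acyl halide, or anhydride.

8

CH2COOCH2: ester, 1 C=O (running total 1).
CH(COOH): carboxylic acid, 1 C=O (running total 2).
CH(CHO): aldehyde, 1 C=O (running total 3).
CH(NHCOCH3): amide, 1 C=O (running total 4).
CH(COOCH3): ester, 1 C=O (running total 5).
CH2COOCH2: ester, 1 C=O (running total 6).
CH(NHCOCH3): amide, 1 C=O (running total 7).
COOCH3: ester, 1 C=O (running total 8).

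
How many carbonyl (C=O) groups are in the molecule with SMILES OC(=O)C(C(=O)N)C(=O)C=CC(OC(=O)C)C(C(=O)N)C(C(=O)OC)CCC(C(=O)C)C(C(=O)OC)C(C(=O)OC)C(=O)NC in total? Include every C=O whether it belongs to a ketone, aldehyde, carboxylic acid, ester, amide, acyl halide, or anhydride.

10

HOOC: carboxylic acid, 1 C=O (running total 1).
CH(CONH2): amide, 1 C=O (running total 2).
CO: ketone, 1 C=O (running total 3).
CH(OCOCH3): ester, 1 C=O (running total 4).
CH(CONH2): amide, 1 C=O (running total 5).
CH(COOCH3): ester, 1 C=O (running total 6).
CH(COCH3): ketone, 1 C=O (running total 7).
CH(COOCH3): ester, 1 C=O (running total 8).
CH(COOCH3): ester, 1 C=O (running total 9).
CONHCH3: amide, 1 C=O (running total 10).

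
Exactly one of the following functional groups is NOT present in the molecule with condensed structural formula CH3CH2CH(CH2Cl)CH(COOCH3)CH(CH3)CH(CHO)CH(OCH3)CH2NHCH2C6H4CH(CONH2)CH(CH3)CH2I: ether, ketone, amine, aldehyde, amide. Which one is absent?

ketone

amide: present (CH(CONH2) — pendant –CONH2: carbonyl C bonded to C and N → amide).
aldehyde: present (CH(CHO) — pendant –CHO: carbonyl C bonded to C and H → aldehyde).
ether: present (CH(OCH3) — pendant –OCH3: C–O–C with sp³ C, no adjacent C=O → ether).
amine: present (CH2NHCH2 — C–N–C with sp³ carbons and no adjacent C=O → amine (secondary)).
ketone: absent. In CH(COOCH3), the C=O is bonded to an –O–C group, which defines an ester, not a ketone. In CH(CONH2), the C=O is bonded to nitrogen, which defines an amide, not a ketone. In CH(CHO), the carbonyl carbon carries an H, so it is an aldehyde, not a ketone.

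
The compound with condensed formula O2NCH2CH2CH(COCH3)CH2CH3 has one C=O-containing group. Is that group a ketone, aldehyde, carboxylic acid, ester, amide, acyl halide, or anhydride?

ketone

The carbonyl is in the CH(COCH3) segment: pendant –COCH3: carbonyl C bonded to two carbons → ketone.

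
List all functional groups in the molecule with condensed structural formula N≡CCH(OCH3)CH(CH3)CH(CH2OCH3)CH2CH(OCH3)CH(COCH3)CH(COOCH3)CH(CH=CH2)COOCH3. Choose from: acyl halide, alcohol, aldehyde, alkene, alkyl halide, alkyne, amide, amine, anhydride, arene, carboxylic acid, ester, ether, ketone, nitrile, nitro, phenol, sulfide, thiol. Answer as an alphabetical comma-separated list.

alkene, ester, ether, ketone, nitrile

Working along the chain:
  N≡C: N≡C–: carbon triple-bonded to nitrogen → nitrile.
  CH(OCH3): pendant –OCH3: C–O–C with sp³ C, no adjacent C=O → ether.
  CH(CH2OCH3): pendant –CH2OCH3: C–O–C linkage → ether.
  CH(OCH3): pendant –OCH3: C–O–C with sp³ C, no adjacent C=O → ether.
  CH(COCH3): pendant –COCH3: carbonyl C bonded to two carbons → ketone.
  CH(COOCH3): pendant –COOCH3: carbonyl C bonded to C and –OCH3 → ester.
  CH(CH=CH2): pendant –CH=CH2: C=C double bond → alkene.
  COOCH3: –C(=O)OCH3: carbonyl C bonded to C and to –OCH3 → ester (not ketone + ether).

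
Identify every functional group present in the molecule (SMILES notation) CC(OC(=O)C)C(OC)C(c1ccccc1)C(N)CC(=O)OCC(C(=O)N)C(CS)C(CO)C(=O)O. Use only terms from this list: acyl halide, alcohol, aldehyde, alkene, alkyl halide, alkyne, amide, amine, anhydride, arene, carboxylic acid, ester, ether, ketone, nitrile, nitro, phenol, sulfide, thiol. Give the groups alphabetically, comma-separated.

alcohol, amide, amine, arene, carboxylic acid, ester, ether, thiol

Reading the structure from left to right:
  CH(OCOCH3): pendant –OC(=O)CH3: an acyloxy group → ester.
  CH(OCH3): pendant –OCH3: C–O–C with sp³ C, no adjacent C=O → ether.
  CH(C6H5): pendant –C6H5: benzene ring → arene.
  CH(NH2): –NH2 on an sp³ carbon with no adjacent C=O → amine.
  CH2COOCH2: –C(=O)–O–C with C on the carbonyl side → ester.
  CH(CONH2): pendant –CONH2: carbonyl C bonded to C and N → amide.
  CH(CH2SH): pendant –CH2SH → thiol.
  CH(CH2OH): pendant –CH2OH on an sp³ backbone C → alcohol.
  COOH: –COOH: carbonyl C bonded to –OH and C → carboxylic acid (the –OH is not a separate alcohol).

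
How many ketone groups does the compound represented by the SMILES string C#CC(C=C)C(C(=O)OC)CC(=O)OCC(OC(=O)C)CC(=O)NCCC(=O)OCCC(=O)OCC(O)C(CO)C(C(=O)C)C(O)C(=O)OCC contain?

C≡C triple bond → alkyne.
pendant –CH=CH2: C=C double bond → alkene.
pendant –COOCH3: carbonyl C bonded to C and –OCH3 → ester.
–C(=O)–O–C with C on the carbonyl side → ester.
pendant –OC(=O)CH3: an acyloxy group → ester.
–C(=O)–N– linkage → amide (the N is not an amine).
–C(=O)–O–C with C on the carbonyl side → ester.
–C(=O)–O–C with C on the carbonyl side → ester.
–OH on an sp³ carbon → alcohol (secondary).
pendant –CH2OH on an sp³ backbone C → alcohol.
pendant –COCH3: carbonyl C bonded to two carbons → ketone.
–OH on an sp³ carbon → alcohol (secondary).
–C(=O)OCH2CH3: carbonyl C bonded to C and to –OEt → ester.
Ketone appears at: CH(COCH3) → 1.

1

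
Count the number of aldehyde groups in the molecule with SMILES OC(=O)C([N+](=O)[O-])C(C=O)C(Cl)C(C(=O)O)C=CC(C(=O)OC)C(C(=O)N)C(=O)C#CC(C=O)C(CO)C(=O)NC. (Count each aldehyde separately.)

–COOH: carbonyl C bonded to –OH and C → carboxylic acid (the –OH is not a separate alcohol).
–NO2 on an sp³ carbon → nitro (the N=O is not a carbonyl).
pendant –CHO: carbonyl C bonded to C and H → aldehyde.
halogen on an sp³ carbon → alkyl halide.
pendant –COOH: carbonyl C bonded to C and –OH → carboxylic acid.
C=C double bond → alkene.
pendant –COOCH3: carbonyl C bonded to C and –OCH3 → ester.
pendant –CONH2: carbonyl C bonded to C and N → amide.
–C(=O)– with carbon on both sides → ketone.
C≡C triple bond → alkyne.
pendant –CHO: carbonyl C bonded to C and H → aldehyde.
pendant –CH2OH on an sp³ backbone C → alcohol.
–C(=O)NHCH3: carbonyl C bonded to C and to N → amide (the N is not an amine).
Aldehyde appears at: CH(CHO), CH(CHO) → 2.

2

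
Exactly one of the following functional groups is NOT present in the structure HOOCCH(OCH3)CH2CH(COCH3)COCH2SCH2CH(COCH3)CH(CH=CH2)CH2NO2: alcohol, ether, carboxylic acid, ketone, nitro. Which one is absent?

alcohol

ether: present (CH(OCH3) — pendant –OCH3: C–O–C with sp³ C, no adjacent C=O → ether).
ketone: present (CH(COCH3) — pendant –COCH3: carbonyl C bonded to two carbons → ketone).
carboxylic acid: present (HOOC — –COOH: carbonyl C bonded to –OH and C → carboxylic acid (the –OH is not a separate alcohol)).
nitro: present (CH2NO2 — –NO2 on carbon → nitro group).
alcohol: absent. In HOOC, the –OH sits on a carbonyl carbon, making it part of a carboxylic acid, not an alcohol.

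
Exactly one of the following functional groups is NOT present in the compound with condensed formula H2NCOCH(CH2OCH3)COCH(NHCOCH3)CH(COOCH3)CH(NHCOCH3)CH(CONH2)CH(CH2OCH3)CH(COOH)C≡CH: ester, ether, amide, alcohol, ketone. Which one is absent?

alcohol

amide: present (H2NCO — –C(=O)NH2: carbonyl C bonded to C and to N → amide (the N is not a separate amine)).
ketone: present (CO — –C(=O)– with carbon on both sides → ketone).
ether: present (CH(CH2OCH3) — pendant –CH2OCH3: C–O–C linkage → ether).
ester: present (CH(COOCH3) — pendant –COOCH3: carbonyl C bonded to C and –OCH3 → ester).
alcohol: absent. In CH(COOH), the –OH sits on a carbonyl carbon, making it part of a carboxylic acid, not an alcohol.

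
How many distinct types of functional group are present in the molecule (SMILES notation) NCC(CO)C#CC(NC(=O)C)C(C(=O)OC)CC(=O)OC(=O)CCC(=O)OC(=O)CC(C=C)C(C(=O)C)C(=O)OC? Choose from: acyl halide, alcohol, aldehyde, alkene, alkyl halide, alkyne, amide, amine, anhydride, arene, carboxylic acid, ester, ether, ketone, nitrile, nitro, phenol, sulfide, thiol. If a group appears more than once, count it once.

Taking each segment in turn:
  H2NCH2: –NH2 on an sp³ carbon with no adjacent C=O → amine.
  CH(CH2OH): pendant –CH2OH on an sp³ backbone C → alcohol.
  C≡C: C≡C triple bond → alkyne.
  CH(NHCOCH3): pendant –NHC(=O)CH3: N bonded to a carbonyl → amide (not amine).
  CH(COOCH3): pendant –COOCH3: carbonyl C bonded to C and –OCH3 → ester.
  CH2CO-O-COCH2: two acyl groups sharing one oxygen, –C(=O)–O–C(=O)– → anhydride.
  CH2CO-O-COCH2: two acyl groups sharing one oxygen, –C(=O)–O–C(=O)– → anhydride.
  CH(CH=CH2): pendant –CH=CH2: C=C double bond → alkene.
  CH(COCH3): pendant –COCH3: carbonyl C bonded to two carbons → ketone.
  COOCH3: –C(=O)OCH3: carbonyl C bonded to C and to –OCH3 → ester (not ketone + ether).
Distinct types present: alcohol, alkene, alkyne, amide, amine, anhydride, ester, ketone.

8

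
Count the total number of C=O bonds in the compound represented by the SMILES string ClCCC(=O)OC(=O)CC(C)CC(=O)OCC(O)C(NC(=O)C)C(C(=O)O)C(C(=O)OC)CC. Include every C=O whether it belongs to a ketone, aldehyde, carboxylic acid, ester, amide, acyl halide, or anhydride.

6

CH2CO-O-COCH2: anhydride, 2 C=O (running total 2).
CH2COOCH2: ester, 1 C=O (running total 3).
CH(NHCOCH3): amide, 1 C=O (running total 4).
CH(COOH): carboxylic acid, 1 C=O (running total 5).
CH(COOCH3): ester, 1 C=O (running total 6).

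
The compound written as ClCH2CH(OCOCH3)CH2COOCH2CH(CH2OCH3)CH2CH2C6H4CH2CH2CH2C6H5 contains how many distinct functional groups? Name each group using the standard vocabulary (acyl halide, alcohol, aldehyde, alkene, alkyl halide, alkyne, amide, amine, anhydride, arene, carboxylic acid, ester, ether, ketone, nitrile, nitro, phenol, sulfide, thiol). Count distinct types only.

4

Working along the chain:
  ClCH2: halogen on an sp³ carbon → alkyl halide.
  CH(OCOCH3): pendant –OC(=O)CH3: an acyloxy group → ester.
  CH2COOCH2: –C(=O)–O–C with C on the carbonyl side → ester.
  CH(CH2OCH3): pendant –CH2OCH3: C–O–C linkage → ether.
  C6H4: para-disubstituted benzene ring → arene.
  C6H5: –C6H5 phenyl ring → arene.
Distinct types present: alkyl halide, arene, ester, ether.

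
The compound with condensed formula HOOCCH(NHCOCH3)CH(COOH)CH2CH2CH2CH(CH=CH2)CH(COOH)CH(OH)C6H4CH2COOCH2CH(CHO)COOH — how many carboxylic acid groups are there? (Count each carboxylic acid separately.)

Reading the structure from left to right:
  HOOC: –COOH: carbonyl C bonded to –OH and C → carboxylic acid (the –OH is not a separate alcohol).
  CH(NHCOCH3): pendant –NHC(=O)CH3: N bonded to a carbonyl → amide (not amine).
  CH(COOH): pendant –COOH: carbonyl C bonded to C and –OH → carboxylic acid.
  CH(CH=CH2): pendant –CH=CH2: C=C double bond → alkene.
  CH(COOH): pendant –COOH: carbonyl C bonded to C and –OH → carboxylic acid.
  CH(OH): –OH on an sp³ carbon → alcohol (secondary).
  C6H4: para-disubstituted benzene ring → arene.
  CH2COOCH2: –C(=O)–O–C with C on the carbonyl side → ester.
  CH(CHO): pendant –CHO: carbonyl C bonded to C and H → aldehyde.
  COOH: –COOH: carbonyl C bonded to –OH and C → carboxylic acid (the –OH is not a separate alcohol).
Carboxylic acid appears at: HOOC, CH(COOH), CH(COOH), COOH → 4.

4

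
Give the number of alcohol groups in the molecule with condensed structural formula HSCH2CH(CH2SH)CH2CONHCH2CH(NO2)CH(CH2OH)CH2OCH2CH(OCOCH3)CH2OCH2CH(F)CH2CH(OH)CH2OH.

3

Reading the structure from left to right:
  HSCH2: –SH on an sp³ carbon → thiol.
  CH(CH2SH): pendant –CH2SH → thiol.
  CH2CONHCH2: –C(=O)–N– linkage → amide (the N is not an amine).
  CH(NO2): –NO2 on an sp³ carbon → nitro (the N=O is not a carbonyl).
  CH(CH2OH): pendant –CH2OH on an sp³ backbone C → alcohol.
  CH2OCH2: C–O–C with sp³ carbons on both sides and no adjacent C=O → ether.
  CH(OCOCH3): pendant –OC(=O)CH3: an acyloxy group → ester.
  CH2OCH2: C–O–C with sp³ carbons on both sides and no adjacent C=O → ether.
  CH(F): halogen on an sp³ carbon → alkyl halide.
  CH(OH): –OH on an sp³ carbon → alcohol (secondary).
  CH2OH: –OH on an sp³ carbon → alcohol.
Alcohol appears at: CH(CH2OH), CH(OH), CH2OH → 3.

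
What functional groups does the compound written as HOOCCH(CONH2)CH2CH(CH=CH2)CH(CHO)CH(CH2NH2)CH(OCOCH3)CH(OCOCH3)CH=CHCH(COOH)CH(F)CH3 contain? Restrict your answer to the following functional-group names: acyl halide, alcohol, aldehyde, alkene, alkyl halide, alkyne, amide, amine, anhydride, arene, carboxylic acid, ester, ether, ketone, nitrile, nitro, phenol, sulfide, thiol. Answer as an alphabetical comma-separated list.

aldehyde, alkene, alkyl halide, amide, amine, carboxylic acid, ester

–COOH: carbonyl C bonded to –OH and C → carboxylic acid (the –OH is not a separate alcohol).
pendant –CONH2: carbonyl C bonded to C and N → amide.
pendant –CH=CH2: C=C double bond → alkene.
pendant –CHO: carbonyl C bonded to C and H → aldehyde.
pendant –CH2NH2: N on sp³ C, no adjacent C=O → amine.
pendant –OC(=O)CH3: an acyloxy group → ester.
pendant –OC(=O)CH3: an acyloxy group → ester.
C=C double bond → alkene.
pendant –COOH: carbonyl C bonded to C and –OH → carboxylic acid.
halogen on an sp³ carbon → alkyl halide.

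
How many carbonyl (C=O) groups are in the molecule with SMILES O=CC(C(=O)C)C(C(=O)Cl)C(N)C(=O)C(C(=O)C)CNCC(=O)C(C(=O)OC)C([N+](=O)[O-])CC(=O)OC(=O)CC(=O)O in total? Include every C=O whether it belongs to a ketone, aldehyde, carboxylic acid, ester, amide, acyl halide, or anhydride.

10

OHC: aldehyde, 1 C=O (running total 1).
CH(COCH3): ketone, 1 C=O (running total 2).
CH(COCl): acyl halide, 1 C=O (running total 3).
CO: ketone, 1 C=O (running total 4).
CH(COCH3): ketone, 1 C=O (running total 5).
CO: ketone, 1 C=O (running total 6).
CH(COOCH3): ester, 1 C=O (running total 7).
CH2CO-O-COCH2: anhydride, 2 C=O (running total 9).
COOH: carboxylic acid, 1 C=O (running total 10).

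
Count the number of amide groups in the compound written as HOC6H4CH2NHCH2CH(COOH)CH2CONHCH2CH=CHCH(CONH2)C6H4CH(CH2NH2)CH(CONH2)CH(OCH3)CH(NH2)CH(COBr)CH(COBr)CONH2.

4

Working along the chain:
  HOC6H4: –OH attached directly to an aromatic ring → phenol (not alcohol); the ring itself is an arene.
  CH2NHCH2: C–N–C with sp³ carbons and no adjacent C=O → amine (secondary).
  CH(COOH): pendant –COOH: carbonyl C bonded to C and –OH → carboxylic acid.
  CH2CONHCH2: –C(=O)–N– linkage → amide (the N is not an amine).
  CH=CH: C=C double bond → alkene.
  CH(CONH2): pendant –CONH2: carbonyl C bonded to C and N → amide.
  C6H4: para-disubstituted benzene ring → arene.
  CH(CH2NH2): pendant –CH2NH2: N on sp³ C, no adjacent C=O → amine.
  CH(CONH2): pendant –CONH2: carbonyl C bonded to C and N → amide.
  CH(OCH3): pendant –OCH3: C–O–C with sp³ C, no adjacent C=O → ether.
  CH(NH2): –NH2 on an sp³ carbon with no adjacent C=O → amine.
  CH(COBr): pendant –C(=O)X: carbonyl C bonded to C and halogen → acyl halide.
  CH(COBr): pendant –C(=O)X: carbonyl C bonded to C and halogen → acyl halide.
  CONH2: –C(=O)NH2: carbonyl C bonded to C and to N → amide (the N is not a separate amine).
Amide appears at: CH2CONHCH2, CH(CONH2), CH(CONH2), CONH2 → 4.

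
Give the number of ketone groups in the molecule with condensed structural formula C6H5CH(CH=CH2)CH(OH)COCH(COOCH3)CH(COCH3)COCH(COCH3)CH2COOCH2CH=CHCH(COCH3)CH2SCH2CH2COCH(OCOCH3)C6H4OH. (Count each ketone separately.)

6

Taking each segment in turn:
  C6H5: C6H5– phenyl ring → arene.
  CH(CH=CH2): pendant –CH=CH2: C=C double bond → alkene.
  CH(OH): –OH on an sp³ carbon → alcohol (secondary).
  CO: –C(=O)– with carbon on both sides → ketone.
  CH(COOCH3): pendant –COOCH3: carbonyl C bonded to C and –OCH3 → ester.
  CH(COCH3): pendant –COCH3: carbonyl C bonded to two carbons → ketone.
  CO: –C(=O)– with carbon on both sides → ketone.
  CH(COCH3): pendant –COCH3: carbonyl C bonded to two carbons → ketone.
  CH2COOCH2: –C(=O)–O–C with C on the carbonyl side → ester.
  CH=CH: C=C double bond → alkene.
  CH(COCH3): pendant –COCH3: carbonyl C bonded to two carbons → ketone.
  CH2SCH2: C–S–C linkage → sulfide (thioether).
  CO: –C(=O)– with carbon on both sides → ketone.
  CH(OCOCH3): pendant –OC(=O)CH3: an acyloxy group → ester.
  C6H4OH: –OH attached directly to an aromatic ring → phenol (not alcohol); the ring itself is an arene.
Ketone appears at: CO, CH(COCH3), CO, CH(COCH3), CH(COCH3), CO → 6.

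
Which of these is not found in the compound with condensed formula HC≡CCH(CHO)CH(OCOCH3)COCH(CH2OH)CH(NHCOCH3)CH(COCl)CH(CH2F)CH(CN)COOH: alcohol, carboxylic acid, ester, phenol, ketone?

phenol

alcohol: present (CH(CH2OH) — pendant –CH2OH on an sp³ backbone C → alcohol).
ester: present (CH(OCOCH3) — pendant –OC(=O)CH3: an acyloxy group → ester).
ketone: present (CO — –C(=O)– with carbon on both sides → ketone).
carboxylic acid: present (COOH — –COOH: carbonyl C bonded to –OH and C → carboxylic acid (the –OH is not a separate alcohol)).
phenol: absent. In CH(CH2OH), the –OH is on an sp³ carbon, not on an aromatic ring, so it is an alcohol.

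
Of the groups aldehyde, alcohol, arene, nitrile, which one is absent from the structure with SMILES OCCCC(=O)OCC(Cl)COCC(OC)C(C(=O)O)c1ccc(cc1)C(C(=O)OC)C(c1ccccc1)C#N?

nitrile: present (CN — –C≡N: carbon triple-bonded to nitrogen → nitrile).
alcohol: present (HOCH2 — HO– on an sp³ carbon → alcohol).
arene: present (C6H4 — para-disubstituted benzene ring → arene).
aldehyde: absent. In CH(COOH), the carbonyl carbon bears –OH, not –H, so it is a carboxylic acid.

aldehyde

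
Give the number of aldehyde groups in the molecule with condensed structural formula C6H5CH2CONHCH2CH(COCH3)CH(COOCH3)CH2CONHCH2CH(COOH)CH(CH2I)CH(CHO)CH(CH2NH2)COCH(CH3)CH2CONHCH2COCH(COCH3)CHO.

Reading the structure from left to right:
  C6H5: C6H5– phenyl ring → arene.
  CH2CONHCH2: –C(=O)–N– linkage → amide (the N is not an amine).
  CH(COCH3): pendant –COCH3: carbonyl C bonded to two carbons → ketone.
  CH(COOCH3): pendant –COOCH3: carbonyl C bonded to C and –OCH3 → ester.
  CH2CONHCH2: –C(=O)–N– linkage → amide (the N is not an amine).
  CH(COOH): pendant –COOH: carbonyl C bonded to C and –OH → carboxylic acid.
  CH(CH2I): pendant –CH2X: halogen on sp³ carbon → alkyl halide.
  CH(CHO): pendant –CHO: carbonyl C bonded to C and H → aldehyde.
  CH(CH2NH2): pendant –CH2NH2: N on sp³ C, no adjacent C=O → amine.
  CO: –C(=O)– with carbon on both sides → ketone.
  CH2CONHCH2: –C(=O)–N– linkage → amide (the N is not an amine).
  CO: –C(=O)– with carbon on both sides → ketone.
  CH(COCH3): pendant –COCH3: carbonyl C bonded to two carbons → ketone.
  CHO: terminal –CHO: carbonyl C bonded to H and C → aldehyde.
Aldehyde appears at: CH(CHO), CHO → 2.

2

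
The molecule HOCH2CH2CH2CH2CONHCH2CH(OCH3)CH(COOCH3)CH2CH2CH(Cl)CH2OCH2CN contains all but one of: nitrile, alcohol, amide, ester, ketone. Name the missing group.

ester: present (CH(COOCH3) — pendant –COOCH3: carbonyl C bonded to C and –OCH3 → ester).
alcohol: present (HOCH2 — HO– on an sp³ carbon → alcohol).
nitrile: present (CN — –C≡N: carbon triple-bonded to nitrogen → nitrile).
amide: present (CH2CONHCH2 — –C(=O)–N– linkage → amide (the N is not an amine)).
ketone: absent. In CH(COOCH3), the C=O is bonded to an –O–C group, which defines an ester, not a ketone. In CH2CONHCH2, the C=O is bonded to nitrogen, which defines an amide, not a ketone.

ketone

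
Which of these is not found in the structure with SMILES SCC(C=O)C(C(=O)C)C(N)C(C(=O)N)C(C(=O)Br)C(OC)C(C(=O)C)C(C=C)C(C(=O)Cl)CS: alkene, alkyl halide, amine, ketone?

alkyl halide

alkene: present (CH(CH=CH2) — pendant –CH=CH2: C=C double bond → alkene).
amine: present (CH(NH2) — –NH2 on an sp³ carbon with no adjacent C=O → amine).
ketone: present (CH(COCH3) — pendant –COCH3: carbonyl C bonded to two carbons → ketone).
alkyl halide: absent. In each of CH(COBr) and CH(COCl), the halogen is on a carbonyl carbon, which makes it an acyl halide, not an alkyl halide.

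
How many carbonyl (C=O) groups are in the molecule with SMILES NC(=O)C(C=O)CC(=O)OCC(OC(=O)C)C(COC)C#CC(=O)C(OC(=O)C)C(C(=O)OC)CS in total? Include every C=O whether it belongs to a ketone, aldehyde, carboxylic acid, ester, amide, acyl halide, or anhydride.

7

H2NCO: amide, 1 C=O (running total 1).
CH(CHO): aldehyde, 1 C=O (running total 2).
CH2COOCH2: ester, 1 C=O (running total 3).
CH(OCOCH3): ester, 1 C=O (running total 4).
CO: ketone, 1 C=O (running total 5).
CH(OCOCH3): ester, 1 C=O (running total 6).
CH(COOCH3): ester, 1 C=O (running total 7).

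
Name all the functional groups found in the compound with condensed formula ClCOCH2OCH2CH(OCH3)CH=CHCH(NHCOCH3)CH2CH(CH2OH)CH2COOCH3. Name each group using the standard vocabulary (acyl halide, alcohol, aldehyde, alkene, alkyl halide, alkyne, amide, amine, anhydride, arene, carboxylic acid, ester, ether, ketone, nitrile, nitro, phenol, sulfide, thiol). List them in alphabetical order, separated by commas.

Taking each segment in turn:
  ClCO: –C(=O)Cl: carbonyl C bonded to C and to a halogen → acyl halide (not alkyl halide).
  CH2OCH2: C–O–C with sp³ carbons on both sides and no adjacent C=O → ether.
  CH(OCH3): pendant –OCH3: C–O–C with sp³ C, no adjacent C=O → ether.
  CH=CH: C=C double bond → alkene.
  CH(NHCOCH3): pendant –NHC(=O)CH3: N bonded to a carbonyl → amide (not amine).
  CH(CH2OH): pendant –CH2OH on an sp³ backbone C → alcohol.
  COOCH3: –C(=O)OCH3: carbonyl C bonded to C and to –OCH3 → ester (not ketone + ether).

acyl halide, alcohol, alkene, amide, ester, ether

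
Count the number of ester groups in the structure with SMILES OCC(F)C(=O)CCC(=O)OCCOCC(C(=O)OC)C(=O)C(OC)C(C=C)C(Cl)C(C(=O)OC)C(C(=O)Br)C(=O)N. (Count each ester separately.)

Working along the chain:
  HOCH2: HO– on an sp³ carbon → alcohol.
  CH(F): halogen on an sp³ carbon → alkyl halide.
  CO: –C(=O)– with carbon on both sides → ketone.
  CH2COOCH2: –C(=O)–O–C with C on the carbonyl side → ester.
  CH2OCH2: C–O–C with sp³ carbons on both sides and no adjacent C=O → ether.
  CH(COOCH3): pendant –COOCH3: carbonyl C bonded to C and –OCH3 → ester.
  CO: –C(=O)– with carbon on both sides → ketone.
  CH(OCH3): pendant –OCH3: C–O–C with sp³ C, no adjacent C=O → ether.
  CH(CH=CH2): pendant –CH=CH2: C=C double bond → alkene.
  CH(Cl): halogen on an sp³ carbon → alkyl halide.
  CH(COOCH3): pendant –COOCH3: carbonyl C bonded to C and –OCH3 → ester.
  CH(COBr): pendant –C(=O)X: carbonyl C bonded to C and halogen → acyl halide.
  CONH2: –C(=O)NH2: carbonyl C bonded to C and to N → amide (the N is not a separate amine).
Ester appears at: CH2COOCH2, CH(COOCH3), CH(COOCH3) → 3.

3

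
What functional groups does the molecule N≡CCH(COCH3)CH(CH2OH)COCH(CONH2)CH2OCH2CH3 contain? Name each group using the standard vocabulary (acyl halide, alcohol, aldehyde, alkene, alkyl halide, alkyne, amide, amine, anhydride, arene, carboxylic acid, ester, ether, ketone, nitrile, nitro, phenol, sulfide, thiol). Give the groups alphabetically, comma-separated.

alcohol, amide, ether, ketone, nitrile

N≡C–: carbon triple-bonded to nitrogen → nitrile.
pendant –COCH3: carbonyl C bonded to two carbons → ketone.
pendant –CH2OH on an sp³ backbone C → alcohol.
–C(=O)– with carbon on both sides → ketone.
pendant –CONH2: carbonyl C bonded to C and N → amide.
C–O–C with sp³ carbons on both sides and no adjacent C=O → ether.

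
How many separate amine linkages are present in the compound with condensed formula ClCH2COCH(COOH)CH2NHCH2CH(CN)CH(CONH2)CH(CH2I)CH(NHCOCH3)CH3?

halogen on an sp³ carbon → alkyl halide.
–C(=O)– with carbon on both sides → ketone.
pendant –COOH: carbonyl C bonded to C and –OH → carboxylic acid.
C–N–C with sp³ carbons and no adjacent C=O → amine (secondary).
pendant –C≡N: nitrile.
pendant –CONH2: carbonyl C bonded to C and N → amide.
pendant –CH2X: halogen on sp³ carbon → alkyl halide.
pendant –NHC(=O)CH3: N bonded to a carbonyl → amide (not amine).
Amine appears at: CH2NHCH2 → 1.

1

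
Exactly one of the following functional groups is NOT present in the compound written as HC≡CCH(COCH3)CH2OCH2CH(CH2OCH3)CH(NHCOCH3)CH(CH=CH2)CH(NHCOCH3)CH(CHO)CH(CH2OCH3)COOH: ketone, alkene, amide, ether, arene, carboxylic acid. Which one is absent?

arene

ketone: present (CH(COCH3) — pendant –COCH3: carbonyl C bonded to two carbons → ketone).
ether: present (CH2OCH2 — C–O–C with sp³ carbons on both sides and no adjacent C=O → ether).
alkene: present (CH(CH=CH2) — pendant –CH=CH2: C=C double bond → alkene).
carboxylic acid: present (COOH — –COOH: carbonyl C bonded to –OH and C → carboxylic acid (the –OH is not a separate alcohol)).
amide: present (CH(NHCOCH3) — pendant –NHC(=O)CH3: N bonded to a carbonyl → amide (not amine)).
arene: no segment matches this pattern.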